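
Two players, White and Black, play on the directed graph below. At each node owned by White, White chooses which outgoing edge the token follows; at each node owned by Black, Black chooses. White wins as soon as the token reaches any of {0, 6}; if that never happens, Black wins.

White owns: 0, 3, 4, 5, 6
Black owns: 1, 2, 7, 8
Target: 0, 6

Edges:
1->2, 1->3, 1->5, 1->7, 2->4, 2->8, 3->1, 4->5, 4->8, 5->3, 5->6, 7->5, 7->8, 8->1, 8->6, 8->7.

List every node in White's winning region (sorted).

A0 = {0, 6}
A1: add {5} — 5 (White) has 5→6.
A2: add {4} — 4 (White) has 4→5.
A3 = A2; e.g. 1 (Black) can still go to 2. Fixed point.
White's winning region = {0, 4, 5, 6}.

0, 4, 5, 6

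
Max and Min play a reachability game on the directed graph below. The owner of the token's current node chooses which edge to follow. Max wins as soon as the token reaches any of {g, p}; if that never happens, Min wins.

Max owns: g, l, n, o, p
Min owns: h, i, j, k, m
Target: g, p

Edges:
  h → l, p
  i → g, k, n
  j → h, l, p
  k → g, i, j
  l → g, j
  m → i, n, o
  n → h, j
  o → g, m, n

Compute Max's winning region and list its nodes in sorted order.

g, h, j, l, n, o, p

A0 = {g, p}
A1: add {l, o} — l (Max) has l→g; o (Max) has o→g.
A2: add {h} — h (Min): all of {l, p} already in.
A3: add {j, n} — j (Min): all of {h, l, p} already in; n (Max) has n→h.
A4 = A3; e.g. i (Min) can still go to k. Fixed point.
Max's winning region = {g, h, j, l, n, o, p}.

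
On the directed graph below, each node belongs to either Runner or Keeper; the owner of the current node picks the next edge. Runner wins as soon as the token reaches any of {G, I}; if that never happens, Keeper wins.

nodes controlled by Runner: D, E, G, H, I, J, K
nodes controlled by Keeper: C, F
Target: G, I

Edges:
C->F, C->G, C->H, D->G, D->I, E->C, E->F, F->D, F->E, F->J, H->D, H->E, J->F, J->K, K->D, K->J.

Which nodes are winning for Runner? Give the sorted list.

A0 = {G, I}
A1: add {D} — D (Runner) has D→G.
A2: add {H, K} — H (Runner) has H→D; K (Runner) has K→D.
A3: add {J} — J (Runner) has J→K.
A4 = A3; e.g. C (Keeper) can still go to F. Fixed point.
Runner's winning region = {D, G, H, I, J, K}.

D, G, H, I, J, K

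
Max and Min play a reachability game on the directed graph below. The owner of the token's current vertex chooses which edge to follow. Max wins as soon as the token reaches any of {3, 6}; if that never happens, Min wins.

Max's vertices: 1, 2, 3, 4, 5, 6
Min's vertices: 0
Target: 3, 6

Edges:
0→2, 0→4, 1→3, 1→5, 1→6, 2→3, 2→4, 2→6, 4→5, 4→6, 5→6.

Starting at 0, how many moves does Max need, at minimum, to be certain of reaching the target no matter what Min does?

2

A0 = {3, 6}
A1: add {1, 2, 4, 5} — 1 (Max) has 1→3; 2 (Max) has 2→3; 4 (Max) has 4→6; 5 (Max) has 5→6.
A2: add {0} — 0 (Min): all of {2, 4} already in.
A2 = all vertices. Fixed point.
0 enters the attractor at level 2, so Max can force the target in 2 moves from there.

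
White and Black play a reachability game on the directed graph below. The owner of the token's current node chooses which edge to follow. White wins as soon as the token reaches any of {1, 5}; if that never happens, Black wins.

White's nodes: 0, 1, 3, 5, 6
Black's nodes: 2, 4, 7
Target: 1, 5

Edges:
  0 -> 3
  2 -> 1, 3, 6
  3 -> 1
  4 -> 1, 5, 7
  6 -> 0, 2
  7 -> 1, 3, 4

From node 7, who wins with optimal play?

A0 = {1, 5}
A1: add {3} — 3 (White) has 3→1.
A2: add {0} — 0 (White) has 0→3.
A3: add {6} — 6 (White) has 6→0.
A4: add {2} — 2 (Black): all of {1, 3, 6} already in.
A5 = A4; e.g. 4 (Black) can still go to 7. Fixed point.
7 never enters the attractor, so Black can avoid the target forever.

Black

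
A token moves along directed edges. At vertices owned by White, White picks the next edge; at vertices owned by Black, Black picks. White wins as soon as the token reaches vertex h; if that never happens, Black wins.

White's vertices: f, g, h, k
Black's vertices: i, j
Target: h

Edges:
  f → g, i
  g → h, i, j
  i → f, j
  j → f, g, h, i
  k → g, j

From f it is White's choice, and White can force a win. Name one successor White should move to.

g

A0 = {h}
A1: add {g} — g (White) has g→h.
A2: add {f, k} — f (White) has f→g; k (White) has k→g.
A3 = A2; e.g. i (Black) can still go to j. Fixed point.
From f, successor g is in the attractor (rank 1); the other successor i is not.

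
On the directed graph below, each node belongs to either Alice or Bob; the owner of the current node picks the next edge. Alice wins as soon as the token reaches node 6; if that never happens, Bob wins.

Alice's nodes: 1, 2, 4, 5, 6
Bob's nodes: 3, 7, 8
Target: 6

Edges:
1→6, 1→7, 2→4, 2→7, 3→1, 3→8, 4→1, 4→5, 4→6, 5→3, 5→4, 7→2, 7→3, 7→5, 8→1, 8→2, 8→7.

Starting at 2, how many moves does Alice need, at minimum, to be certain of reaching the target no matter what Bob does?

A0 = {6}
A1: add {1, 4} — 1 (Alice) has 1→6; 4 (Alice) has 4→6.
A2: add {2, 5} — 2 (Alice) has 2→4; 5 (Alice) has 5→4.
A3 = A2; e.g. 3 (Bob) can still go to 8. Fixed point.
2 enters the attractor at level 2, so Alice can force the target in 2 moves from there.

2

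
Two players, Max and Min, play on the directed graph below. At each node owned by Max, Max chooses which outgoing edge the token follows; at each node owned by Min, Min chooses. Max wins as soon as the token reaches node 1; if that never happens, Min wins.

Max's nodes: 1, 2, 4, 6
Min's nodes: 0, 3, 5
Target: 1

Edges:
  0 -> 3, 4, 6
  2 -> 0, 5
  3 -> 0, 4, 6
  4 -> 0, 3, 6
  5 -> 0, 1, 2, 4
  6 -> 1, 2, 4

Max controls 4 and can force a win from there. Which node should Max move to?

A0 = {1}
A1: add {6} — 6 (Max) has 6→1.
A2: add {4} — 4 (Max) has 4→6.
A3 = A2; e.g. 0 (Min) can still go to 3. Fixed point.
From 4, successor 6 is in the attractor (rank 1); the other successors 0, 3 are not.

6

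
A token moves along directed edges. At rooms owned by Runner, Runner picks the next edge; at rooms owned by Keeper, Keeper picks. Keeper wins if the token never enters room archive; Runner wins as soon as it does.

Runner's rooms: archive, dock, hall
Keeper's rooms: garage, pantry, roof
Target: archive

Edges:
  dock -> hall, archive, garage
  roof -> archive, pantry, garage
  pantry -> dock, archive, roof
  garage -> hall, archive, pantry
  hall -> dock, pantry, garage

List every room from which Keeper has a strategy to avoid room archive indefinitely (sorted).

A0 = {archive}
A1: add {dock} — dock (Runner) has dock→archive.
A2: add {hall} — hall (Runner) has hall→dock.
A3 = A2; e.g. pantry (Keeper) can still go to roof. Fixed point.
Runner's attractor = {archive, dock, hall}; Keeper avoids the target exactly from the complement.

garage, pantry, roof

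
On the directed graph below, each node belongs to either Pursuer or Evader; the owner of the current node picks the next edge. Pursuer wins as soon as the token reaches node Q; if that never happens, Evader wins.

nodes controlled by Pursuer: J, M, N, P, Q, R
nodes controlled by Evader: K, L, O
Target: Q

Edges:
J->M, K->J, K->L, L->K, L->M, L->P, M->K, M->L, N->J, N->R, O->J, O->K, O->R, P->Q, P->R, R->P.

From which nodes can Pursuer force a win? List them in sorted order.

A0 = {Q}
A1: add {P} — P (Pursuer) has P→Q.
A2: add {R} — R (Pursuer) has R→P.
A3: add {N} — N (Pursuer) has N→R.
A4 = A3; e.g. J (Pursuer) has no edge into A3. Fixed point.
Pursuer's winning region = {N, P, Q, R}.

N, P, Q, R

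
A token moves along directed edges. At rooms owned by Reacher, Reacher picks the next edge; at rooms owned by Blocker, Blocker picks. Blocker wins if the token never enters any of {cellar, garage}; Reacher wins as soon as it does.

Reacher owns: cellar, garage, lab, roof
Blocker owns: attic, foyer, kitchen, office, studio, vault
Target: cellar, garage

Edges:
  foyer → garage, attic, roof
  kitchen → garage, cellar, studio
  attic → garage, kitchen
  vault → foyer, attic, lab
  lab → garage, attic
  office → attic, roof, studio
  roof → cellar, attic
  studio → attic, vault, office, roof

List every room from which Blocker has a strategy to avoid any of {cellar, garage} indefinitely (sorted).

attic, foyer, kitchen, office, studio, vault

A0 = {cellar, garage}
A1: add {lab, roof} — lab (Reacher) has lab→garage; roof (Reacher) has roof→cellar.
A2 = A1; e.g. foyer (Blocker) can still go to attic. Fixed point.
Reacher's attractor = {cellar, garage, lab, roof}; Blocker avoids the target exactly from the complement.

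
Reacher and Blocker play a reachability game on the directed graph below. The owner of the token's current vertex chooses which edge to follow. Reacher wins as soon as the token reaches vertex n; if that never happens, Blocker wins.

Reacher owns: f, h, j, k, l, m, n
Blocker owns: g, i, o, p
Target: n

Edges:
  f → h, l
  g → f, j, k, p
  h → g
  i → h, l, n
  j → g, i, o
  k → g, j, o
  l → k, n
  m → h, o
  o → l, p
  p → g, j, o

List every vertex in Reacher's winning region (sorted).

A0 = {n}
A1: add {l} — l (Reacher) has l→n.
A2: add {f} — f (Reacher) has f→l.
A3 = A2; e.g. g (Blocker) can still go to j. Fixed point.
Reacher's winning region = {f, l, n}.

f, l, n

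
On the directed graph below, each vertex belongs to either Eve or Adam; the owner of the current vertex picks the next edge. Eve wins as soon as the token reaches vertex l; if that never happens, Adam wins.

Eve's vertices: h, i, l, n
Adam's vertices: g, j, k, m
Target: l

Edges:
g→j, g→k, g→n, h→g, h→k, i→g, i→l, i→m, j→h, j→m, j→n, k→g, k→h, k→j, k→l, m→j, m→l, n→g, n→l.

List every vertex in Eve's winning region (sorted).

A0 = {l}
A1: add {i, n} — i (Eve) has i→l; n (Eve) has n→l.
A2 = A1; e.g. g (Adam) can still go to j. Fixed point.
Eve's winning region = {i, l, n}.

i, l, n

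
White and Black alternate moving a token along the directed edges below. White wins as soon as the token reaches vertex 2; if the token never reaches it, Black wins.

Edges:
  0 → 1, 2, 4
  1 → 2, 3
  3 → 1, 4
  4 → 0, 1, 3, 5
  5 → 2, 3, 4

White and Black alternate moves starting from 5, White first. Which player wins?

White

Track states (vertex, player-to-move).
A0 = {(2,White), (2,Black)}
A1: add {(0,White), (1,White), (5,White)}.
(5,White) ∈ A1 ⇒ White forces the target.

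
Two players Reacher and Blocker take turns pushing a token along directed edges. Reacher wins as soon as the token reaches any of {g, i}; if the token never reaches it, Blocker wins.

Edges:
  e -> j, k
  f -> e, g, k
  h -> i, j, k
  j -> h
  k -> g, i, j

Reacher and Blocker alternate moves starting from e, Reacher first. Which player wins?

Reacher

Track states (vertex, player-to-move).
A0 = {(g,Reacher), (g,Blocker), (i,Reacher), (i,Blocker)}
A1: add {(f,Reacher), (h,Reacher), (k,Reacher)}.
A2: add {(j,Blocker)}.
A3: add {(e,Reacher)}.
(e,Reacher) ∈ A3 ⇒ Reacher forces the target.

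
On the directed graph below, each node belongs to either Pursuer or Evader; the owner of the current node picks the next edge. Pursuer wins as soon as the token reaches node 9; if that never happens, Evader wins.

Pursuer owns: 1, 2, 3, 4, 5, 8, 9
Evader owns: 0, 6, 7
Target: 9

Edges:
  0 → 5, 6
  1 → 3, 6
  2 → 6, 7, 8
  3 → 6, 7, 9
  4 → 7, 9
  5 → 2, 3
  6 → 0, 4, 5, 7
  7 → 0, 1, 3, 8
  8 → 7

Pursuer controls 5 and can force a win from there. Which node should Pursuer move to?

A0 = {9}
A1: add {3, 4} — 3 (Pursuer) has 3→9; 4 (Pursuer) has 4→9.
A2: add {1, 5} — 1 (Pursuer) has 1→3; 5 (Pursuer) has 5→3.
A3 = A2; e.g. 0 (Evader) can still go to 6. Fixed point.
From 5, successor 3 is in the attractor (rank 1); the other successor 2 is not.

3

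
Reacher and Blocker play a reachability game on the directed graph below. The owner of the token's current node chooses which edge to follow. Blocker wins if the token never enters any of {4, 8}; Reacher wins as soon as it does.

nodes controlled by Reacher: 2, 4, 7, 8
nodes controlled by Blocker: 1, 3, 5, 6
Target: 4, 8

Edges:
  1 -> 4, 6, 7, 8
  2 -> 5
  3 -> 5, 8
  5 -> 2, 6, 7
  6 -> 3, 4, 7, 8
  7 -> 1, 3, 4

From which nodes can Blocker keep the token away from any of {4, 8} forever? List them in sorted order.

A0 = {4, 8}
A1: add {7} — 7 (Reacher) has 7→4.
A2 = A1; e.g. 1 (Blocker) can still go to 6. Fixed point.
Reacher's attractor = {4, 7, 8}; Blocker avoids the target exactly from the complement.

1, 2, 3, 5, 6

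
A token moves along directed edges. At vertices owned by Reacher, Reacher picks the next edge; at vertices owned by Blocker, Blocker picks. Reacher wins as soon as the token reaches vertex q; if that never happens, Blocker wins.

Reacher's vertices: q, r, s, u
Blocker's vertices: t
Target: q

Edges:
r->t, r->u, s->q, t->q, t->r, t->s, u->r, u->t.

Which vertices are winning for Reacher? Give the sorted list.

q, s

A0 = {q}
A1: add {s} — s (Reacher) has s→q.
A2 = A1; e.g. r (Reacher) has no edge into A1. Fixed point.
Reacher's winning region = {q, s}.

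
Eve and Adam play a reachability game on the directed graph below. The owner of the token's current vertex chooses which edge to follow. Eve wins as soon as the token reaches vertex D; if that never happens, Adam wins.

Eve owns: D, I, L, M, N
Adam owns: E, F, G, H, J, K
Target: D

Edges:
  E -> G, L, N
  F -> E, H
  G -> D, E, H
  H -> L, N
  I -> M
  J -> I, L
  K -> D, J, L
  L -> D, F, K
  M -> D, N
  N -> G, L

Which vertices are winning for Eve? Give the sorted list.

D, H, I, J, K, L, M, N

A0 = {D}
A1: add {L, M} — L (Eve) has L→D; M (Eve) has M→D.
A2: add {I, N} — I (Eve) has I→M; N (Eve) has N→L.
A3: add {H, J} — H (Adam): all of {L, N} already in; J (Adam): all of {I, L} already in.
A4: add {K} — K (Adam): all of {D, J, L} already in.
A5 = A4; e.g. E (Adam) can still go to G. Fixed point.
Eve's winning region = {D, H, I, J, K, L, M, N}.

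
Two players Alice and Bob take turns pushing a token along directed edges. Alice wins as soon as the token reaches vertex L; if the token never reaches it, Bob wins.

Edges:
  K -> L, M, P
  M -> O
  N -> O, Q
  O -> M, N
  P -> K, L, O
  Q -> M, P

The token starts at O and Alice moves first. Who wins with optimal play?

Track states (vertex, player-to-move).
A0 = {(L,Alice), (L,Bob)}
A1: add {(K,Alice), (P,Alice)}.
A2 = A1; e.g. (K,Bob) stays out. (O,Alice) never enters ⇒ Bob avoids the target.

Bob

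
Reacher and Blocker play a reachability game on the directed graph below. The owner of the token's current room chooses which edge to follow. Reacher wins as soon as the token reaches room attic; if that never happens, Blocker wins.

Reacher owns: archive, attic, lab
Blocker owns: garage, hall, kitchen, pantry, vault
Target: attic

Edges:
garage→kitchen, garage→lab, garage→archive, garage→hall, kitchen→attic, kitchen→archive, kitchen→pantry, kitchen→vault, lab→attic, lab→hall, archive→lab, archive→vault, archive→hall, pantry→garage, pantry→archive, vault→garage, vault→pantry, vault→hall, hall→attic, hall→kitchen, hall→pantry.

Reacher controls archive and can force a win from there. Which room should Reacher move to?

A0 = {attic}
A1: add {lab} — lab (Reacher) has lab→attic.
A2: add {archive} — archive (Reacher) has archive→lab.
A3 = A2; e.g. garage (Blocker) can still go to kitchen. Fixed point.
From archive, successor lab is in the attractor (rank 1); the other successors hall, vault are not.

lab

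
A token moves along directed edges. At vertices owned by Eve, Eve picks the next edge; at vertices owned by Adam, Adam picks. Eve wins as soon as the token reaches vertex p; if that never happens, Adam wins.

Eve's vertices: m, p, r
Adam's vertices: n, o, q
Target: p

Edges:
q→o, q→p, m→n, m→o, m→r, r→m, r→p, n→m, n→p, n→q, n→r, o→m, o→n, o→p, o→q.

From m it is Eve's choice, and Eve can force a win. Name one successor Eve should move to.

A0 = {p}
A1: add {r} — r (Eve) has r→p.
A2: add {m} — m (Eve) has m→r.
A3 = A2; e.g. n (Adam) can still go to q. Fixed point.
From m, successor r is in the attractor (rank 1); the other successors n, o are not.

r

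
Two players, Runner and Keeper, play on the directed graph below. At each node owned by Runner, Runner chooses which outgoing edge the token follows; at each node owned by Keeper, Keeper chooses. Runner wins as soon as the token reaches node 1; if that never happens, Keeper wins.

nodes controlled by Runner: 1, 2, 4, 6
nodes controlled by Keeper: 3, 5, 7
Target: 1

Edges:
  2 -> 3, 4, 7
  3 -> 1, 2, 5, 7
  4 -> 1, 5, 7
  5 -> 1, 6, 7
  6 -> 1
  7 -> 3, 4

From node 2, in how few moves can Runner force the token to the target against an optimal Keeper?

A0 = {1}
A1: add {4, 6} — 4 (Runner) has 4→1; 6 (Runner) has 6→1.
A2: add {2} — 2 (Runner) has 2→4.
A3 = A2; e.g. 3 (Keeper) can still go to 5. Fixed point.
2 enters the attractor at level 2, so Runner can force the target in 2 moves from there.

2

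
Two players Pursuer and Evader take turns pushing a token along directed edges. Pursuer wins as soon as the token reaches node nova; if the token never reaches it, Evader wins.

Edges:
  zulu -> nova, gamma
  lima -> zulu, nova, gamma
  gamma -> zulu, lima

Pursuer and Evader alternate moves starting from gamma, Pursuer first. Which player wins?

Track states (vertex, player-to-move).
A0 = {(nova,Pursuer), (nova,Evader)}
A1: add {(zulu,Pursuer), (lima,Pursuer)}.
A2: add {(gamma,Evader)}.
A3 = A2; e.g. (zulu,Evader) stays out. (gamma,Pursuer) never enters ⇒ Evader avoids the target.

Evader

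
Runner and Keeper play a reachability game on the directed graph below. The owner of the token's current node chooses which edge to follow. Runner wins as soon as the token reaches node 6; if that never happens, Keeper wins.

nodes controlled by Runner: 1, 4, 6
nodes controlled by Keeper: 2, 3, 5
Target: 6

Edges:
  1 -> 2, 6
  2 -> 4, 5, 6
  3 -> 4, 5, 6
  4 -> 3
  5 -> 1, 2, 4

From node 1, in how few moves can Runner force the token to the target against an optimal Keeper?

A0 = {6}
A1: add {1} — 1 (Runner) has 1→6.
A2 = A1; e.g. 2 (Keeper) can still go to 4. Fixed point.
1 enters the attractor at level 1, so Runner can force the target in 1 move from there.

1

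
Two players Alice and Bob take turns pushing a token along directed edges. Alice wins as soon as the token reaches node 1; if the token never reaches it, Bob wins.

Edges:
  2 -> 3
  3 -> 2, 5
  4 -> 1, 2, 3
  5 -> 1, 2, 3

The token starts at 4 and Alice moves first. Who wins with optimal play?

Alice

Track states (vertex, player-to-move).
A0 = {(1,Alice), (1,Bob)}
A1: add {(4,Alice), (5,Alice)}.
(4,Alice) ∈ A1 ⇒ Alice forces the target.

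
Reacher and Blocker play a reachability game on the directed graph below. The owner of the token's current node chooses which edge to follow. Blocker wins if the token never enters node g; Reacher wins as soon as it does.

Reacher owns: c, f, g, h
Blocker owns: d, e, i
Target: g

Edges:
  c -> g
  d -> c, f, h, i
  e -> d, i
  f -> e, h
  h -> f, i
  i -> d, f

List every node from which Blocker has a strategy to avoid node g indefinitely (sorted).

A0 = {g}
A1: add {c} — c (Reacher) has c→g.
A2 = A1; e.g. d (Blocker) can still go to f. Fixed point.
Reacher's attractor = {c, g}; Blocker avoids the target exactly from the complement.

d, e, f, h, i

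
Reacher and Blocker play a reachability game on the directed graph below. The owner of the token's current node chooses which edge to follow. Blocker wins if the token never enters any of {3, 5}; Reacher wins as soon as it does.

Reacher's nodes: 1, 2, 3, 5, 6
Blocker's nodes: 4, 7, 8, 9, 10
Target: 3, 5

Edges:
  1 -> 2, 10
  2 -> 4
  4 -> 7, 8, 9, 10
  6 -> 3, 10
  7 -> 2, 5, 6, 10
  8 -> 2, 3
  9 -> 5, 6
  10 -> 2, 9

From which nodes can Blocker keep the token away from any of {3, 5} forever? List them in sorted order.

A0 = {3, 5}
A1: add {6} — 6 (Reacher) has 6→3.
A2: add {9} — 9 (Blocker): all of {5, 6} already in.
A3 = A2; e.g. 1 (Reacher) has no edge into A2. Fixed point.
Reacher's attractor = {3, 5, 6, 9}; Blocker avoids the target exactly from the complement.

1, 2, 4, 7, 8, 10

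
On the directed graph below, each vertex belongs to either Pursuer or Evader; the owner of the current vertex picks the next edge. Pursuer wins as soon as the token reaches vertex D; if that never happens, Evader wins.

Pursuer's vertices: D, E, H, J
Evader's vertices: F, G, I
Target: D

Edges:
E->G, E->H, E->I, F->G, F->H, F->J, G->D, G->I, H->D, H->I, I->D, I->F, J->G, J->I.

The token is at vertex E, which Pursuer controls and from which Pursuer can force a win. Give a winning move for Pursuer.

A0 = {D}
A1: add {H} — H (Pursuer) has H→D.
A2: add {E} — E (Pursuer) has E→H.
A3 = A2; e.g. F (Evader) can still go to G. Fixed point.
From E, successor H is in the attractor (rank 1); the other successors G, I are not.

H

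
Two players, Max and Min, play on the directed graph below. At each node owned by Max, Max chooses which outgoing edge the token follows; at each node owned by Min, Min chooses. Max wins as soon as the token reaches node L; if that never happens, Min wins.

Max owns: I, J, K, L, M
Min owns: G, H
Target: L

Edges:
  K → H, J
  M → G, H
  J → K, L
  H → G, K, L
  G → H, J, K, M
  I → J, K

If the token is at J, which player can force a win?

Max

A0 = {L}
A1: add {J} — J (Max) has J→L.
J ∈ A1, so Max can force the target.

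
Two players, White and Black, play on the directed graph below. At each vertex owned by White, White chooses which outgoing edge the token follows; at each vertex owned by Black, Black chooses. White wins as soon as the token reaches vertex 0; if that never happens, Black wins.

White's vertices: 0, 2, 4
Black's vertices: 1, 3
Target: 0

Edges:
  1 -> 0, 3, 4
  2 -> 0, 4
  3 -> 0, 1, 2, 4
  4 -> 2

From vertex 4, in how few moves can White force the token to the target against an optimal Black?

2

A0 = {0}
A1: add {2} — 2 (White) has 2→0.
A2: add {4} — 4 (White) has 4→2.
A3 = A2; e.g. 1 (Black) can still go to 3. Fixed point.
4 enters the attractor at level 2, so White can force the target in 2 moves from there.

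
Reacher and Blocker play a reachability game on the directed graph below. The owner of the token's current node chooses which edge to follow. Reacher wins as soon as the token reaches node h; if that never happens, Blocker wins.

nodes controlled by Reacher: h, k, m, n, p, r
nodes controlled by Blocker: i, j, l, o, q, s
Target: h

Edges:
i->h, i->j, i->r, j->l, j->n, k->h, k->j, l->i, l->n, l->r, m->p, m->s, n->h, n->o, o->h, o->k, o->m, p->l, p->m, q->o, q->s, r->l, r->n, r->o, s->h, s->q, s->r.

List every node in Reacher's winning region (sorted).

h, k, n, r

A0 = {h}
A1: add {k, n} — k (Reacher) has k→h; n (Reacher) has n→h.
A2: add {r} — r (Reacher) has r→n.
A3 = A2; e.g. i (Blocker) can still go to j. Fixed point.
Reacher's winning region = {h, k, n, r}.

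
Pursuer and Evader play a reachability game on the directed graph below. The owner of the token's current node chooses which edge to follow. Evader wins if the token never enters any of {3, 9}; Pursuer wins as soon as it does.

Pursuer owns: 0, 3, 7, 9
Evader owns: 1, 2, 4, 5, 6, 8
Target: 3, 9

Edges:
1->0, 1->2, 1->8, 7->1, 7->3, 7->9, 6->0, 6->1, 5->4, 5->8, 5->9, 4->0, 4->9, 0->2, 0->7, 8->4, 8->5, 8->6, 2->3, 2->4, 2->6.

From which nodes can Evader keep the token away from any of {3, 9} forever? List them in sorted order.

1, 2, 5, 6, 8

A0 = {3, 9}
A1: add {7} — 7 (Pursuer) has 7→3.
A2: add {0} — 0 (Pursuer) has 0→7.
A3: add {4} — 4 (Evader): all of {0, 9} already in.
A4 = A3; e.g. 1 (Evader) can still go to 2. Fixed point.
Pursuer's attractor = {0, 3, 4, 7, 9}; Evader avoids the target exactly from the complement.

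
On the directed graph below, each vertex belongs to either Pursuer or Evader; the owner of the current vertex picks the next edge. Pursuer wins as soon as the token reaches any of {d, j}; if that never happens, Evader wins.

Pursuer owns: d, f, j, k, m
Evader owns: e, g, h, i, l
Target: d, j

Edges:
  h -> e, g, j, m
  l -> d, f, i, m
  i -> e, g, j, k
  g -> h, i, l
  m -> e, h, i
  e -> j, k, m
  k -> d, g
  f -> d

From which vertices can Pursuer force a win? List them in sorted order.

d, f, j, k

A0 = {d, j}
A1: add {f, k} — f (Pursuer) has f→d; k (Pursuer) has k→d.
A2 = A1; e.g. e (Evader) can still go to m. Fixed point.
Pursuer's winning region = {d, f, j, k}.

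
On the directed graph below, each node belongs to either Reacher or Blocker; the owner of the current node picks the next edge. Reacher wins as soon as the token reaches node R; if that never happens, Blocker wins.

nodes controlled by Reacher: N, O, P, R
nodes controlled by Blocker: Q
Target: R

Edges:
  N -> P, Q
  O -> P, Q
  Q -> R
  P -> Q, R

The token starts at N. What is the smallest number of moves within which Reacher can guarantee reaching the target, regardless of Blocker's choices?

A0 = {R}
A1: add {P, Q} — P (Reacher) has P→R; Q (Blocker): all of {R} already in.
A2: add {N, O} — N (Reacher) has N→P; O (Reacher) has O→P.
A2 = all vertices. Fixed point.
N enters the attractor at level 2, so Reacher can force the target in 2 moves from there.

2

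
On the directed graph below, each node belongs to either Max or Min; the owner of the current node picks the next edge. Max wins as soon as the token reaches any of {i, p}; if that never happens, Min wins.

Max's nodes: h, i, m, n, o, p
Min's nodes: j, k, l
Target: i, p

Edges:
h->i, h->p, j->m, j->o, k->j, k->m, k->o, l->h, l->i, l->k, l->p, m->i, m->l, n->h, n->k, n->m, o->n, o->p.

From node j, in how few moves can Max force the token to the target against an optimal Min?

A0 = {i, p}
A1: add {h, m, o} — h (Max) has h→i; m (Max) has m→i; o (Max) has o→p.
A2: add {j, n} — j (Min): all of {m, o} already in; n (Max) has n→h.
j enters the attractor at level 2, so Max can force the target in 2 moves from there.

2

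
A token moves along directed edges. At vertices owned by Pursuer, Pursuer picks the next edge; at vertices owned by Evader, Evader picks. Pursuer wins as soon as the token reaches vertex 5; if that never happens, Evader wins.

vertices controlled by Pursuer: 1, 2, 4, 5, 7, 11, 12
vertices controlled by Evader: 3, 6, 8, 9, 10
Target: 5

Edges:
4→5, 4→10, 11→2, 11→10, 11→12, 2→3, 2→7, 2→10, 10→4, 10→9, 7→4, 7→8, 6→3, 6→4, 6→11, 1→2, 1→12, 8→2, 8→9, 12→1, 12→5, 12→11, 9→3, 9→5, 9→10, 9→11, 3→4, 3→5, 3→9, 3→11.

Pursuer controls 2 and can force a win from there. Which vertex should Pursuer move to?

A0 = {5}
A1: add {4, 12} — 4 (Pursuer) has 4→5; 12 (Pursuer) has 12→5.
A2: add {1, 7, 11} — 1 (Pursuer) has 1→12; 7 (Pursuer) has 7→4; 11 (Pursuer) has 11→12.
A3: add {2} — 2 (Pursuer) has 2→7.
A4 = A3; e.g. 3 (Evader) can still go to 9. Fixed point.
From 2, successor 7 is in the attractor (rank 2); the other successors 3, 10 are not.

7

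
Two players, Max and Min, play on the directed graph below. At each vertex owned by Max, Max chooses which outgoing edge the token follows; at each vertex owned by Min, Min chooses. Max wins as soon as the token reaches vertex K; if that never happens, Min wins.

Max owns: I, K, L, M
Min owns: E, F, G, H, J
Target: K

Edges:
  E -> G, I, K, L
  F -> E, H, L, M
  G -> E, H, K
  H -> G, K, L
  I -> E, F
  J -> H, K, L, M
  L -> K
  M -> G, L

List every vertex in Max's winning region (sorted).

A0 = {K}
A1: add {L} — L (Max) has L→K.
A2: add {M} — M (Max) has M→L.
A3 = A2; e.g. E (Min) can still go to G. Fixed point.
Max's winning region = {K, L, M}.

K, L, M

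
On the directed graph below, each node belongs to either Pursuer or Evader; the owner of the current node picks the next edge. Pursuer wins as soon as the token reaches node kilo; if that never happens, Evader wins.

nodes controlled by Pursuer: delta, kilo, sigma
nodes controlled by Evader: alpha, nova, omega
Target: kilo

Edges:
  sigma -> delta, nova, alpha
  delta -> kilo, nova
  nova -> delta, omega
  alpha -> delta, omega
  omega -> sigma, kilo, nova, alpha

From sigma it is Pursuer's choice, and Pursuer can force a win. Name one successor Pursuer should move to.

delta

A0 = {kilo}
A1: add {delta} — delta (Pursuer) has delta→kilo.
A2: add {sigma} — sigma (Pursuer) has sigma→delta.
A3 = A2; e.g. nova (Evader) can still go to omega. Fixed point.
From sigma, successor delta is in the attractor (rank 1); the other successors alpha, nova are not.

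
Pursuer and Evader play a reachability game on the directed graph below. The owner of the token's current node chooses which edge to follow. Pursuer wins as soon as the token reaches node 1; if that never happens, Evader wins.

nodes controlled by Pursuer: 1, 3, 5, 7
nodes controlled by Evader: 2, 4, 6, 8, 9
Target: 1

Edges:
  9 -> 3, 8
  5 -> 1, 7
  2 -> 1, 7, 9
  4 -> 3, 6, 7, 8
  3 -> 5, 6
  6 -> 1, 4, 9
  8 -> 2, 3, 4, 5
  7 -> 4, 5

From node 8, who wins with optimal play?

A0 = {1}
A1: add {5} — 5 (Pursuer) has 5→1.
A2: add {3, 7} — 3 (Pursuer) has 3→5; 7 (Pursuer) has 7→5.
A3 = A2; e.g. 2 (Evader) can still go to 9. Fixed point.
8 never enters the attractor, so Evader can avoid the target forever.

Evader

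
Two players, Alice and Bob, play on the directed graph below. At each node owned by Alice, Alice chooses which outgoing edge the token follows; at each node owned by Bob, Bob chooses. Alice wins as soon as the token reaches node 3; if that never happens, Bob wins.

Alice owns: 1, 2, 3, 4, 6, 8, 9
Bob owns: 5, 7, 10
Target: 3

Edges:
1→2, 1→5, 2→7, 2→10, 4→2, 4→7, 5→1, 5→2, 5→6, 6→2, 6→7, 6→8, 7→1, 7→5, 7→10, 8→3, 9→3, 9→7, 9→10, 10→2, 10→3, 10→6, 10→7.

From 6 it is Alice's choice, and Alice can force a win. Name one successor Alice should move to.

8

A0 = {3}
A1: add {8, 9} — 8 (Alice) has 8→3; 9 (Alice) has 9→3.
A2: add {6} — 6 (Alice) has 6→8.
A3 = A2; e.g. 1 (Alice) has no edge into A2. Fixed point.
From 6, successor 8 is in the attractor (rank 1); the other successors 2, 7 are not.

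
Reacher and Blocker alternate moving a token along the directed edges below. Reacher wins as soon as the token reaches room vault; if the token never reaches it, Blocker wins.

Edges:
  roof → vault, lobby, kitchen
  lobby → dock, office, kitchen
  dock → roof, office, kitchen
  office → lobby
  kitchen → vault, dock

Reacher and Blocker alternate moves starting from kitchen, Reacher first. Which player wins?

Reacher

Track states (vertex, player-to-move).
A0 = {(vault,Reacher), (vault,Blocker)}
A1: add {(roof,Reacher), (kitchen,Reacher)}.
(kitchen,Reacher) ∈ A1 ⇒ Reacher forces the target.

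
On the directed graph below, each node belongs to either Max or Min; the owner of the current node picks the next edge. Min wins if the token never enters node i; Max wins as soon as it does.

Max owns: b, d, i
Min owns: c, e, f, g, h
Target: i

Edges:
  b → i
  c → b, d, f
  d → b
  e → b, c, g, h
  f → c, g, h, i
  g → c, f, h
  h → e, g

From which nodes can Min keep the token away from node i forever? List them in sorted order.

A0 = {i}
A1: add {b} — b (Max) has b→i.
A2: add {d} — d (Max) has d→b.
A3 = A2; e.g. c (Min) can still go to f. Fixed point.
Max's attractor = {b, d, i}; Min avoids the target exactly from the complement.

c, e, f, g, h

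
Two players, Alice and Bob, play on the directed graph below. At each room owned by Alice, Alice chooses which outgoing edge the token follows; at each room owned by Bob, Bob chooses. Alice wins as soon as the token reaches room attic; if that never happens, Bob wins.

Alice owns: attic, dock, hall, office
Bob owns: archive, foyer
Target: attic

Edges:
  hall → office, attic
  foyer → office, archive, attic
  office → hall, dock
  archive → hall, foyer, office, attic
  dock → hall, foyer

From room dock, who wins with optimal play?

Alice

A0 = {attic}
A1: add {hall} — hall (Alice) has hall→attic.
A2: add {dock, office} — office (Alice) has office→hall; dock (Alice) has dock→hall.
A3 = A2; e.g. foyer (Bob) can still go to archive. Fixed point.
dock ∈ A2, so Alice can force the target.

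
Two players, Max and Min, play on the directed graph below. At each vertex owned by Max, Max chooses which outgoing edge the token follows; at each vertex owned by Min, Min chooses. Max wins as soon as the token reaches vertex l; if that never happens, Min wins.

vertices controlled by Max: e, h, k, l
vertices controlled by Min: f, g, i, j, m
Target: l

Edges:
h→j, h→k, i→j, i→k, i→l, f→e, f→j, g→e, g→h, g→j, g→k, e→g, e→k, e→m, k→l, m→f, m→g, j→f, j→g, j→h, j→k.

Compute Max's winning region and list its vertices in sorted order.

A0 = {l}
A1: add {k} — k (Max) has k→l.
A2: add {e, h} — e (Max) has e→k; h (Max) has h→k.
A3 = A2; e.g. f (Min) can still go to j. Fixed point.
Max's winning region = {e, h, k, l}.

e, h, k, l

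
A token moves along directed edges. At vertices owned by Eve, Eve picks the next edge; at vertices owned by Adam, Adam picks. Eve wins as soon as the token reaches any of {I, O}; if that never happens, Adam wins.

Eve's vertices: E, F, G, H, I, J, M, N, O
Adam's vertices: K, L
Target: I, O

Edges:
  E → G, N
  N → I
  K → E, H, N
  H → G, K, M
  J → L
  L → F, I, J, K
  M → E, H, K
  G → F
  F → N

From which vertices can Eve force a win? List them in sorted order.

A0 = {I, O}
A1: add {N} — N (Eve) has N→I.
A2: add {E, F} — E (Eve) has E→N; F (Eve) has F→N.
A3: add {G, M} — G (Eve) has G→F; M (Eve) has M→E.
A4: add {H} — H (Eve) has H→G.
A5: add {K} — K (Adam): all of {E, H, N} already in.
A6 = A5; e.g. J (Eve) has no edge into A5. Fixed point.
Eve's winning region = {E, F, G, H, I, K, M, N, O}.

E, F, G, H, I, K, M, N, O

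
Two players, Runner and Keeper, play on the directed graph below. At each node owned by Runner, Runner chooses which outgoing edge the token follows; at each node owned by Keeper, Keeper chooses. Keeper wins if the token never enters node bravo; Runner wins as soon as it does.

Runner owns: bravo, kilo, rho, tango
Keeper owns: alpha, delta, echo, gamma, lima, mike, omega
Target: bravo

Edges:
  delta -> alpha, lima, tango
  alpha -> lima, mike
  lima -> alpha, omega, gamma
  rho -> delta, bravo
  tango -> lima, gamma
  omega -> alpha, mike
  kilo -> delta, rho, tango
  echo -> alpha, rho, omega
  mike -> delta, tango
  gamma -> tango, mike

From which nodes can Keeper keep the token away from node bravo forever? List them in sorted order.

alpha, delta, echo, gamma, lima, mike, omega, tango

A0 = {bravo}
A1: add {rho} — rho (Runner) has rho→bravo.
A2: add {kilo} — kilo (Runner) has kilo→rho.
A3 = A2; e.g. delta (Keeper) can still go to alpha. Fixed point.
Runner's attractor = {bravo, kilo, rho}; Keeper avoids the target exactly from the complement.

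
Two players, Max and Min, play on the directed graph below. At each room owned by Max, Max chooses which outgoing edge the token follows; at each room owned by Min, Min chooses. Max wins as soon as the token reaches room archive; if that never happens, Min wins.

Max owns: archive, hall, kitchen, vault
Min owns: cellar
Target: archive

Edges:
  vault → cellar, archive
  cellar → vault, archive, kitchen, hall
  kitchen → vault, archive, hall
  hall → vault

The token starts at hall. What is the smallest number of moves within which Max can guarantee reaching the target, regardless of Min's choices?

2

A0 = {archive}
A1: add {kitchen, vault} — vault (Max) has vault→archive; kitchen (Max) has kitchen→archive.
A2: add {hall} — hall (Max) has hall→vault.
hall enters the attractor at level 2, so Max can force the target in 2 moves from there.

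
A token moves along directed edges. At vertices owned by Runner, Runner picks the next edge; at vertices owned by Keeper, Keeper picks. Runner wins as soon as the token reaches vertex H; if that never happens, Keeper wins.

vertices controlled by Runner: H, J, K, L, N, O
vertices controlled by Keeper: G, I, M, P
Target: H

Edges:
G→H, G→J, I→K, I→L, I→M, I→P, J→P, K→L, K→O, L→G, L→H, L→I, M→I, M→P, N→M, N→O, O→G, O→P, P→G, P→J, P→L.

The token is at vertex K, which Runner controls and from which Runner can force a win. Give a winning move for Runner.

A0 = {H}
A1: add {L} — L (Runner) has L→H.
A2: add {K} — K (Runner) has K→L.
A3 = A2; e.g. G (Keeper) can still go to J. Fixed point.
From K, successor L is in the attractor (rank 1); the other successor O is not.

L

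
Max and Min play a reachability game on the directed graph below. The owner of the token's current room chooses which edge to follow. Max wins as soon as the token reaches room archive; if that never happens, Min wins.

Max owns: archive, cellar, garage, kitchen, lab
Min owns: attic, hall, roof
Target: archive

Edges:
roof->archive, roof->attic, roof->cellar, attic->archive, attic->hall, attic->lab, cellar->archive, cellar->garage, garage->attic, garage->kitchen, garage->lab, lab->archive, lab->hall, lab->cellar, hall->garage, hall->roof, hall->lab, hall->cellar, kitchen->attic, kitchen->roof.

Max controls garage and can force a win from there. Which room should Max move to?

A0 = {archive}
A1: add {cellar, lab} — lab (Max) has lab→archive; cellar (Max) has cellar→archive.
A2: add {garage} — garage (Max) has garage→lab.
A3 = A2; e.g. attic (Min) can still go to hall. Fixed point.
From garage, successor lab is in the attractor (rank 1); the other successors attic, kitchen are not.

lab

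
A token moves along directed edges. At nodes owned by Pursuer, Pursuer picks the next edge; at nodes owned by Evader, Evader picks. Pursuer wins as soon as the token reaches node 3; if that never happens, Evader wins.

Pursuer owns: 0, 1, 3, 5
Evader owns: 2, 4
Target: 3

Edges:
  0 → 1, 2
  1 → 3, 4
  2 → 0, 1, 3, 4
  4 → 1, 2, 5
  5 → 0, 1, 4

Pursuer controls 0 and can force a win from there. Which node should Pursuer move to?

1

A0 = {3}
A1: add {1} — 1 (Pursuer) has 1→3.
A2: add {0, 5} — 0 (Pursuer) has 0→1; 5 (Pursuer) has 5→1.
A3 = A2; e.g. 2 (Evader) can still go to 4. Fixed point.
From 0, successor 1 is in the attractor (rank 1); the other successor 2 is not.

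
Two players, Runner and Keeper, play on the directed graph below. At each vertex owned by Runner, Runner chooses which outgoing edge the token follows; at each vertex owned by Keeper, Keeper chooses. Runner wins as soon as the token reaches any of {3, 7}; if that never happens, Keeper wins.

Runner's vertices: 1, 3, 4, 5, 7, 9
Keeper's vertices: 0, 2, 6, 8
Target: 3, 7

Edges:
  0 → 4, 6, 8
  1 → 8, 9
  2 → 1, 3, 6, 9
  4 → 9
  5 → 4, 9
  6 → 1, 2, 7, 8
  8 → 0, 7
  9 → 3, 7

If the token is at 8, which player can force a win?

A0 = {3, 7}
A1: add {9} — 9 (Runner) has 9→3.
A2: add {1, 4, 5} — 1 (Runner) has 1→9; 4 (Runner) has 4→9; 5 (Runner) has 5→9.
A3 = A2; e.g. 0 (Keeper) can still go to 6. Fixed point.
8 never enters the attractor, so Keeper can avoid the target forever.

Keeper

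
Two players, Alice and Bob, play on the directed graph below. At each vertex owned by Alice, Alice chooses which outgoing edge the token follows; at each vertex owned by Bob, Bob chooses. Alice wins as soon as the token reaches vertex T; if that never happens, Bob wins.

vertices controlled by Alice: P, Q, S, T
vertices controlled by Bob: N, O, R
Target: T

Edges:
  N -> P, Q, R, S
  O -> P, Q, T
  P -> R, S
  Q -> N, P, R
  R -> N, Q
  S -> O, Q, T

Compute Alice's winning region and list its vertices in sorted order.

O, P, Q, S, T

A0 = {T}
A1: add {S} — S (Alice) has S→T.
A2: add {P} — P (Alice) has P→S.
A3: add {Q} — Q (Alice) has Q→P.
A4: add {O} — O (Bob): all of {P, Q, T} already in.
A5 = A4; e.g. N (Bob) can still go to R. Fixed point.
Alice's winning region = {O, P, Q, S, T}.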